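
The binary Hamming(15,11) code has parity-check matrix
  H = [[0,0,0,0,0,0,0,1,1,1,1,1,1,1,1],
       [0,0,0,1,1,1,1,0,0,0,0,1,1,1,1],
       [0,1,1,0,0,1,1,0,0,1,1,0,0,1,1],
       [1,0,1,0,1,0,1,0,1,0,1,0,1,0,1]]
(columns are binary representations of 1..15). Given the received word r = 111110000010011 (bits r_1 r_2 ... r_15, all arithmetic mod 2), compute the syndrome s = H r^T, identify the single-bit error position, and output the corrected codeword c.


s = (1, 0, 1, 1)^T, error position = 11, corrected codeword c = 111110000000011

Compute s = H r^T mod 2 one row at a time:
  s_1 = 0 + 0 + 0 + 1 + 0 + 0 + 1 + 1 = 3 ≡ 1 (mod 2).
  s_2 = 1 + 1 + 0 + 0 + 0 + 0 + 1 + 1 = 4 ≡ 0 (mod 2).
  s_3 = 1 + 1 + 0 + 0 + 0 + 1 + 1 + 1 = 5 ≡ 1 (mod 2).
  s_4 = 1 + 1 + 1 + 0 + 0 + 1 + 0 + 1 = 5 ≡ 1 (mod 2).
s = (1, 0, 1, 1)^T — this equals column 11 of H (binary 1011), so error is at position 11.
Correct: flip bit 11 of r = 111110000010011 to get c = 111110000000011.


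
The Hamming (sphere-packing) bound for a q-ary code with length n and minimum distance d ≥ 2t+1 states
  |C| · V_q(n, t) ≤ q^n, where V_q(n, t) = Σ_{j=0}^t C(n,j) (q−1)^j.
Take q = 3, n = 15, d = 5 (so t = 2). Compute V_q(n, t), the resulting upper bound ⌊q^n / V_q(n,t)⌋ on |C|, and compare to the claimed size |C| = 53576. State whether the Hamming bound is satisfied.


V_q(n, t) = 451, q^n = 14348907, Hamming bound = 31815, |C| = 53576 > bound (violated).

Step 1: Compute V_q(n, t) = Σ_{j=0}^2 C(n, j) (q−1)^j.
  j = 0: C(15,0)·(2)^0 = 1·1 = 1.
  j = 1: C(15,1)·(2)^1 = 15·2 = 30.
  j = 2: C(15,2)·(2)^2 = 105·4 = 420.
  V_q(n, t) = 1 + 30 + 420 = 451.
Step 2: q^n = 3^15 = 14348907.
Step 3: Hamming bound ⌊q^n / V_q(n,t)⌋ = ⌊14348907/451⌋ = 31815.
Step 4: Compare |C| = 53576 to 31815: violated.
The claimed |C| lies above the Hamming bound, so no 3-ary code of length 15 with d ≥ 5 can have 53576 codewords.


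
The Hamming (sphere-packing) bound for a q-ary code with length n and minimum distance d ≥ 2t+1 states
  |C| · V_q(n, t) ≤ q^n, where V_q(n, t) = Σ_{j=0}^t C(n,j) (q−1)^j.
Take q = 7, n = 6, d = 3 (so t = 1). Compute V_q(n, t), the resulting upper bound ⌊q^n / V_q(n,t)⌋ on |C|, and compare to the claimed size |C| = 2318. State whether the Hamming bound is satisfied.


V_q(n, t) = 37, q^n = 117649, Hamming bound = 3179, |C| = 2318 ≤ bound (satisfied).

Step 1: Compute V_q(n, t) = Σ_{j=0}^1 C(n, j) (q−1)^j.
  j = 0: C(6,0)·(6)^0 = 1·1 = 1.
  j = 1: C(6,1)·(6)^1 = 6·6 = 36.
  V_q(n, t) = 1 + 36 = 37.
Step 2: q^n = 7^6 = 117649.
Step 3: Hamming bound ⌊q^n / V_q(n,t)⌋ = ⌊117649/37⌋ = 3179.
Step 4: Compare |C| = 2318 to 3179: satisfied.
The claimed |C| lies below the Hamming bound.


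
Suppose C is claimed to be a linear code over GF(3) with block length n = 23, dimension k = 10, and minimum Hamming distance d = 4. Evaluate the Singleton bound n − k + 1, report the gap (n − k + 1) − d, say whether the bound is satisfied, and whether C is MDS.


Singleton RHS = n − k + 1 = 14, slack = 10, bound satisfied, not MDS.

Singleton bound: d ≤ n − k + 1.
Here n = 23, k = 10, so n − k + 1 = 14.
Given d = 4, check d ≤ 14: YES.
Slack = (n − k + 1) − d = 10.
The code is NOT MDS (slack = 10 > 0).
Description: the claimed parameters are [23, 10, 4]_3; such a code would be non-MDS.


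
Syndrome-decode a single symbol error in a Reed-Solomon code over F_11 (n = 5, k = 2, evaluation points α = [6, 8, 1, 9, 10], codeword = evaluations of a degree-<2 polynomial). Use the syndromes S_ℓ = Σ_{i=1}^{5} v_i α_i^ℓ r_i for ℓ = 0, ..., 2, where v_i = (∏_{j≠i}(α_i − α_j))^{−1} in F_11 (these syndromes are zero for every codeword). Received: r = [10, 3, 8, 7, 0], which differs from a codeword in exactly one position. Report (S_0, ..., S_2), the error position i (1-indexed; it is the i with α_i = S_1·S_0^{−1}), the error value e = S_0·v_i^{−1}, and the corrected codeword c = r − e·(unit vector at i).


S = (4, 2, 1), error at position 1, error magnitude e = 4, c = [6, 3, 8, 7, 0].

Step 1: column multipliers v_i = (∏_{j≠i}(α_i − α_j))^{−1} mod 11.
  i = 1 (α = 6): (6−8)(6−1)(6−9)(6−10) = (−2)·5·(−3)·(−4) = −120 ≡ 1, so v_1 = 1^{−1} = 1 (mod 11).
  i = 2 (α = 8): (8−6)(8−1)(8−9)(8−10) = 2·7·(−1)·(−2) = 28 ≡ 6, so v_2 = 6^{−1} = 2 (mod 11).
  i = 3 (α = 1): (1−6)(1−8)(1−9)(1−10) = (−5)·(−7)·(−8)·(−9) = 2520 ≡ 1, so v_3 = 1^{−1} = 1 (mod 11).
  i = 4 (α = 9): (9−6)(9−8)(9−1)(9−10) = 3·1·8·(−1) = −24 ≡ 9, so v_4 = 9^{−1} = 5 (mod 11).
  i = 5 (α = 10): (10−6)(10−8)(10−1)(10−9) = 4·2·9·1 = 72 ≡ 6, so v_5 = 6^{−1} = 2 (mod 11).
  v = [1, 2, 1, 5, 2].
Step 2: syndromes of r = [10, 3, 8, 7, 0] (all sums mod 11).
  S_0 = Σ v_i r_i = 1·10 + 2·3 + 1·8 + 5·7 + 2·0 = 59 ≡ 4.
  S_1 = Σ v_i α_i r_i = 1·6·10 + 2·8·3 + 1·1·8 + 5·9·7 + 2·10·0 = 431 ≡ 2.
  α_i^2 mod 11 = [3, 9, 1, 4, 1].
  S_2 = Σ v_i α_i^2 r_i = 1·3·10 + 2·9·3 + 1·1·8 + 5·4·7 + 2·1·0 = 232 ≡ 1.
  S = (4, 2, 1) ≠ 0, so r is not a codeword (an error is present).
Step 3: locate the error. For a single error e at position i, S_ℓ = v_i·e·α_i^ℓ, so α_err = S_1/S_0.
  S_0^{−1} = 4^{−1} = 3 (mod 11), so α_err = 2·3 = 6 ≡ 6 = α_1. Error position i = 1.
  Consistency check: S_2/S_1 = 1·6 = 6 ≡ 6 = α_err ✓ (single-error assumption holds).
Step 4: error magnitude e = S_0/v_1 = S_0·∏_{j≠1}(α_1 − α_j) = 4·1 = 4 ≡ 4 (mod 11).
Step 5: correct position 1: c_1 = r_1 − e = 10 − 4 ≡ 6 (mod 11). Hence c = [6, 3, 8, 7, 0].
  Check: interpolating c through the α_i gives m(x) = 4 + 4·x (degree < 2) with m(α_i) = c_i for every i, so c is indeed a codeword.


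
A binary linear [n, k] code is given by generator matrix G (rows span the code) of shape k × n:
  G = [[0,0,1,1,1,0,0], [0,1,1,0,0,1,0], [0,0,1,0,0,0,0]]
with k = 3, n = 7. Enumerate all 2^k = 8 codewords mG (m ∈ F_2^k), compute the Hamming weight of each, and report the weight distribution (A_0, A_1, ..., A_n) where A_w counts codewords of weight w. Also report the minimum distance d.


Weight distribution: A_0 = 1, A_1 = 1, A_2 = 2, A_3 = 2, A_4 = 1, A_5 = 1. Minimum distance d = 1.

Enumerate all 2^3 = 8 messages m ∈ F_2^3.
For each, compute codeword c = mG in F_2^7, then tally its weight.
  m = 000 → c = 0000000, weight = 0.
  m = 100 → c = 0011100, weight = 3.
  m = 010 → c = 0110010, weight = 3.
  m = 110 → c = 0101110, weight = 4.
  m = 001 → c = 0010000, weight = 1.
  m = 101 → c = 0001100, weight = 2.
  m = 011 → c = 0100010, weight = 2.
  m = 111 → c = 0111110, weight = 5.
Tally weights:
  weight 0: 1 codewords.
  weight 1: 1 codewords.
  weight 2: 2 codewords.
  weight 3: 2 codewords.
  weight 4: 1 codewords.
  weight 5: 1 codewords.
Minimum distance d = smallest w > 0 with A_w > 0 = 1.
Sanity: Σ A_w = 8 = 2^3 = 8 ✓.


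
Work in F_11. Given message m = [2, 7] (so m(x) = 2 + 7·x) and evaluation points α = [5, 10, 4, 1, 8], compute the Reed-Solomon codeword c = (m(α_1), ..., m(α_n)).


c = [4, 6, 8, 9, 3]

Message polynomial: m(x) = 2 + 7·x (mod 11).
For each evaluation point α_i, compute m(α_i) mod 11:
  α_1 = 5: Horner steps 7 → 4, so m(5) = 4.
  α_2 = 10: Horner steps 7 → 6, so m(10) = 6.
  α_3 = 4: Horner steps 7 → 8, so m(4) = 8.
  α_4 = 1: Horner steps 7 → 9, so m(1) = 9.
  α_5 = 8: Horner steps 7 → 3, so m(8) = 3.
Codeword c = [4, 6, 8, 9, 3] ∈ F_11^5.


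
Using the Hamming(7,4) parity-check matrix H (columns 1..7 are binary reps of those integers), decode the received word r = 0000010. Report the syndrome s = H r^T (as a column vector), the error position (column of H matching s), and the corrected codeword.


s = (1, 1, 0)^T, error position = 6, corrected codeword c = 0000000

Compute s = H r^T mod 2 one row at a time:
  s_1 = 0 + 0 + 1 + 0 = 1 ≡ 1 (mod 2).
  s_2 = 0 + 0 + 1 + 0 = 1 ≡ 1 (mod 2).
  s_3 = 0 + 0 + 0 + 0 = 0 ≡ 0 (mod 2).
s = (1, 1, 0)^T — this equals column 6 of H (binary 110), so error is at position 6.
Correct: flip bit 6 of r = 0000010 to get c = 0000000.


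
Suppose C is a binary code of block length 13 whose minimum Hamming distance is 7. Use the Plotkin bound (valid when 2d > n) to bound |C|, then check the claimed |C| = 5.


Plotkin bound M ≤ 14; given |C| = 5 ≤ bound (satisfied).

Check applicability: 2d = 14, n = 13.
2d − n = 1 > 0, so Plotkin applies.
Compute d/(2d−n) = 7/1 ≈ 7.0000.
⌊d/(2d−n)⌋ = 7.
Plotkin bound: M ≤ 2·7 = 14.
Given |C| = 5, check: satisfied.
This |C| is below the Plotkin bound.


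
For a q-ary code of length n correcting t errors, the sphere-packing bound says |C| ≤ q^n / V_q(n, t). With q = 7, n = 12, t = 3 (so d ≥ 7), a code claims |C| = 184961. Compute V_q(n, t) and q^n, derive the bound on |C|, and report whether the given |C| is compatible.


V_q(n, t) = 49969, q^n = 13841287201, Hamming bound = 276997, |C| = 184961 ≤ bound (satisfied).

Step 1: Compute V_q(n, t) = Σ_{j=0}^3 C(n, j) (q−1)^j.
  j = 0: C(12,0)·(6)^0 = 1·1 = 1.
  j = 1: C(12,1)·(6)^1 = 12·6 = 72.
  j = 2: C(12,2)·(6)^2 = 66·36 = 2376.
  j = 3: C(12,3)·(6)^3 = 220·216 = 47520.
  V_q(n, t) = 1 + 72 + 2376 + 47520 = 49969.
Step 2: q^n = 7^12 = 13841287201.
Step 3: Hamming bound ⌊q^n / V_q(n,t)⌋ = ⌊13841287201/49969⌋ = 276997.
Step 4: Compare |C| = 184961 to 276997: satisfied.
The claimed |C| lies below the Hamming bound.


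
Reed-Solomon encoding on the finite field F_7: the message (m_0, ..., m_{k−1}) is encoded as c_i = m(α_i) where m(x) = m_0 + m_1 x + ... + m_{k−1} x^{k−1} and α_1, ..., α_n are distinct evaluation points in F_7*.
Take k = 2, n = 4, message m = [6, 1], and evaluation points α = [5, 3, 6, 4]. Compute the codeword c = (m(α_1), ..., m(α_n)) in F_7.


c = [4, 2, 5, 3]

Message polynomial: m(x) = 6 + 1·x (mod 7).
For each evaluation point α_i, compute m(α_i) mod 7:
  α_1 = 5: Horner steps 1 → 4, so m(5) = 4.
  α_2 = 3: Horner steps 1 → 2, so m(3) = 2.
  α_3 = 6: Horner steps 1 → 5, so m(6) = 5.
  α_4 = 4: Horner steps 1 → 3, so m(4) = 3.
Codeword c = [4, 2, 5, 3] ∈ F_7^4.


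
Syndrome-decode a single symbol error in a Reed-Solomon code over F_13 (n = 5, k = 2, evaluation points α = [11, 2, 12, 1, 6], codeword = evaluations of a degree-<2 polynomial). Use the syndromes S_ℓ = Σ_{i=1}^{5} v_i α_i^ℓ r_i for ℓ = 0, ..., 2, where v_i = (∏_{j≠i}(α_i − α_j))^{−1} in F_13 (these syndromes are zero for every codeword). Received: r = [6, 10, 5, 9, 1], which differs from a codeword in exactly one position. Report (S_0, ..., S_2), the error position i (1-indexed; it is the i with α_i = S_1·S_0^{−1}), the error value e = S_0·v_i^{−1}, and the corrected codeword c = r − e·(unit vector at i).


S = (5, 8, 5), error at position 3, error magnitude e = 11, c = [6, 10, 7, 9, 1].

Step 1: column multipliers v_i = (∏_{j≠i}(α_i − α_j))^{−1} mod 13.
  i = 1 (α = 11): (11−2)(11−12)(11−1)(11−6) = 9·(−1)·10·5 = −450 ≡ 5, so v_1 = 5^{−1} = 8 (mod 13).
  i = 2 (α = 2): (2−11)(2−12)(2−1)(2−6) = (−9)·(−10)·1·(−4) = −360 ≡ 4, so v_2 = 4^{−1} = 10 (mod 13).
  i = 3 (α = 12): (12−11)(12−2)(12−1)(12−6) = 1·10·11·6 = 660 ≡ 10, so v_3 = 10^{−1} = 4 (mod 13).
  i = 4 (α = 1): (1−11)(1−2)(1−12)(1−6) = (−10)·(−1)·(−11)·(−5) = 550 ≡ 4, so v_4 = 4^{−1} = 10 (mod 13).
  i = 5 (α = 6): (6−11)(6−2)(6−12)(6−1) = (−5)·4·(−6)·5 = 600 ≡ 2, so v_5 = 2^{−1} = 7 (mod 13).
  v = [8, 10, 4, 10, 7].
Step 2: syndromes of r = [6, 10, 5, 9, 1] (all sums mod 13).
  S_0 = Σ v_i r_i = 8·6 + 10·10 + 4·5 + 10·9 + 7·1 = 265 ≡ 5.
  S_1 = Σ v_i α_i r_i = 8·11·6 + 10·2·10 + 4·12·5 + 10·1·9 + 7·6·1 = 1100 ≡ 8.
  α_i^2 mod 13 = [4, 4, 1, 1, 10].
  S_2 = Σ v_i α_i^2 r_i = 8·4·6 + 10·4·10 + 4·1·5 + 10·1·9 + 7·10·1 = 772 ≡ 5.
  S = (5, 8, 5) ≠ 0, so r is not a codeword (an error is present).
Step 3: locate the error. For a single error e at position i, S_ℓ = v_i·e·α_i^ℓ, so α_err = S_1/S_0.
  S_0^{−1} = 5^{−1} = 8 (mod 13), so α_err = 8·8 = 64 ≡ 12 = α_3. Error position i = 3.
  Consistency check: S_2/S_1 = 5·5 = 25 ≡ 12 = α_err ✓ (single-error assumption holds).
Step 4: error magnitude e = S_0/v_3 = S_0·∏_{j≠3}(α_3 − α_j) = 5·10 = 50 ≡ 11 (mod 13).
Step 5: correct position 3: c_3 = r_3 − e = 5 − 11 ≡ 7 (mod 13). Hence c = [6, 10, 7, 9, 1].
  Check: interpolating c through the α_i gives m(x) = 8 + 1·x (degree < 2) with m(α_i) = c_i for every i, so c is indeed a codeword.


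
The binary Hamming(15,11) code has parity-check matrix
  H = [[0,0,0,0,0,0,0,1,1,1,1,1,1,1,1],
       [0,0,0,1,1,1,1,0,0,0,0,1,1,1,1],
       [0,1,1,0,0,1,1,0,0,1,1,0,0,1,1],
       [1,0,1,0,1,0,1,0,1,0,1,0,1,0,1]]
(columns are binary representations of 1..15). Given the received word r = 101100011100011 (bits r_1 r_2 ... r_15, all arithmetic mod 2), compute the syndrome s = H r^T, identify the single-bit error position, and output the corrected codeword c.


s = (1, 1, 0, 0)^T, error position = 12, corrected codeword c = 101100011101011

Compute s = H r^T mod 2 one row at a time:
  s_1 = 1 + 1 + 1 + 0 + 0 + 0 + 1 + 1 = 5 ≡ 1 (mod 2).
  s_2 = 1 + 0 + 0 + 0 + 0 + 0 + 1 + 1 = 3 ≡ 1 (mod 2).
  s_3 = 0 + 1 + 0 + 0 + 1 + 0 + 1 + 1 = 4 ≡ 0 (mod 2).
  s_4 = 1 + 1 + 0 + 0 + 1 + 0 + 0 + 1 = 4 ≡ 0 (mod 2).
s = (1, 1, 0, 0)^T — this equals column 12 of H (binary 1100), so error is at position 12.
Correct: flip bit 12 of r = 101100011100011 to get c = 101100011101011.


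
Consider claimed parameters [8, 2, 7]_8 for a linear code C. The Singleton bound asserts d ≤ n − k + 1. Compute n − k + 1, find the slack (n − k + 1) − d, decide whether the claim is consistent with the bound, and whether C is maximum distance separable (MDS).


Singleton RHS = n − k + 1 = 7, slack = 0, bound satisfied, MDS.

Singleton bound: d ≤ n − k + 1.
Here n = 8, k = 2, so n − k + 1 = 7.
Given d = 7, check d ≤ 7: YES.
Slack = (n − k + 1) − d = 0.
The code is MDS (slack = 0).
Description: the claimed parameters are [8, 2, 7]_8; such a code would be MDS (meets Singleton bound).


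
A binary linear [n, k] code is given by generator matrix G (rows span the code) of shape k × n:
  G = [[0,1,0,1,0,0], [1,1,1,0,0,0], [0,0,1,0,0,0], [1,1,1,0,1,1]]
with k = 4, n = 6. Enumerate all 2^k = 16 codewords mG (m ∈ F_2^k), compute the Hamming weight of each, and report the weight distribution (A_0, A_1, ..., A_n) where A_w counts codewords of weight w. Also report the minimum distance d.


Weight distribution: A_0 = 1, A_1 = 1, A_2 = 4, A_3 = 4, A_4 = 3, A_5 = 3. Minimum distance d = 1.

Enumerate all 2^4 = 16 messages m ∈ F_2^4.
For each, compute codeword c = mG in F_2^6, then tally its weight.
  m = 0000 → c = 000000, weight = 0.
  m = 1000 → c = 010100, weight = 2.
  m = 0100 → c = 111000, weight = 3.
  m = 1100 → c = 101100, weight = 3.
  m = 0010 → c = 001000, weight = 1.
  m = 1010 → c = 011100, weight = 3.
  m = 0110 → c = 110000, weight = 2.
  m = 1110 → c = 100100, weight = 2.
  m = 0001 → c = 111011, weight = 5.
  m = 1001 → c = 101111, weight = 5.
  m = 0101 → c = 000011, weight = 2.
  m = 1101 → c = 010111, weight = 4.
  m = 0011 → c = 110011, weight = 4.
  m = 1011 → c = 100111, weight = 4.
  m = 0111 → c = 001011, weight = 3.
  m = 1111 → c = 011111, weight = 5.
Tally weights:
  weight 0: 1 codewords.
  weight 1: 1 codewords.
  weight 2: 4 codewords.
  weight 3: 4 codewords.
  weight 4: 3 codewords.
  weight 5: 3 codewords.
Minimum distance d = smallest w > 0 with A_w > 0 = 1.
Sanity: Σ A_w = 16 = 2^4 = 16 ✓.


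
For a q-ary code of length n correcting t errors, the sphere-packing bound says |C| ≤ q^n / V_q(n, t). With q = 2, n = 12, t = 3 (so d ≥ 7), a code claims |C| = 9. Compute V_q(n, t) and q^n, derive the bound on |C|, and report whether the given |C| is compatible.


V_q(n, t) = 299, q^n = 4096, Hamming bound = 13, |C| = 9 ≤ bound (satisfied).

Step 1: Compute V_q(n, t) = Σ_{j=0}^3 C(n, j) (q−1)^j.
  j = 0: C(12,0)·(1)^0 = 1·1 = 1.
  j = 1: C(12,1)·(1)^1 = 12·1 = 12.
  j = 2: C(12,2)·(1)^2 = 66·1 = 66.
  j = 3: C(12,3)·(1)^3 = 220·1 = 220.
  V_q(n, t) = 1 + 12 + 66 + 220 = 299.
Step 2: q^n = 2^12 = 4096.
Step 3: Hamming bound ⌊q^n / V_q(n,t)⌋ = ⌊4096/299⌋ = 13.
Step 4: Compare |C| = 9 to 13: satisfied.
The claimed |C| lies below the Hamming bound.


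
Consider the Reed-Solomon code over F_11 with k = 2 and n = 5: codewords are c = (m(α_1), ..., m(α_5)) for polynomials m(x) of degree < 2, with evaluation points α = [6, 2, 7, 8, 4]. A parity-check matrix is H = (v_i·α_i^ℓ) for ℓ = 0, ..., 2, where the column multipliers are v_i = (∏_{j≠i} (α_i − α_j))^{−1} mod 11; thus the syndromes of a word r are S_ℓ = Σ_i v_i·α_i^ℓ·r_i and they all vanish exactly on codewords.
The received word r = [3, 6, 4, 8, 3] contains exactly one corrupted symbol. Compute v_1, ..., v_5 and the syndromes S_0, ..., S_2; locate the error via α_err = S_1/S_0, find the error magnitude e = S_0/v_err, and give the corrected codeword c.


S = (5, 8, 4), error at position 1, error magnitude e = 3, c = [0, 6, 4, 8, 3].

Step 1: column multipliers v_i = (∏_{j≠i}(α_i − α_j))^{−1} mod 11.
  i = 1 (α = 6): (6−2)(6−7)(6−8)(6−4) = 4·(−1)·(−2)·2 = 16 ≡ 5, so v_1 = 5^{−1} = 9 (mod 11).
  i = 2 (α = 2): (2−6)(2−7)(2−8)(2−4) = (−4)·(−5)·(−6)·(−2) = 240 ≡ 9, so v_2 = 9^{−1} = 5 (mod 11).
  i = 3 (α = 7): (7−6)(7−2)(7−8)(7−4) = 1·5·(−1)·3 = −15 ≡ 7, so v_3 = 7^{−1} = 8 (mod 11).
  i = 4 (α = 8): (8−6)(8−2)(8−7)(8−4) = 2·6·1·4 = 48 ≡ 4, so v_4 = 4^{−1} = 3 (mod 11).
  i = 5 (α = 4): (4−6)(4−2)(4−7)(4−8) = (−2)·2·(−3)·(−4) = −48 ≡ 7, so v_5 = 7^{−1} = 8 (mod 11).
  v = [9, 5, 8, 3, 8].
Step 2: syndromes of r = [3, 6, 4, 8, 3] (all sums mod 11).
  S_0 = Σ v_i r_i = 9·3 + 5·6 + 8·4 + 3·8 + 8·3 = 137 ≡ 5.
  S_1 = Σ v_i α_i r_i = 9·6·3 + 5·2·6 + 8·7·4 + 3·8·8 + 8·4·3 = 734 ≡ 8.
  α_i^2 mod 11 = [3, 4, 5, 9, 5].
  S_2 = Σ v_i α_i^2 r_i = 9·3·3 + 5·4·6 + 8·5·4 + 3·9·8 + 8·5·3 = 697 ≡ 4.
  S = (5, 8, 4) ≠ 0, so r is not a codeword (an error is present).
Step 3: locate the error. For a single error e at position i, S_ℓ = v_i·e·α_i^ℓ, so α_err = S_1/S_0.
  S_0^{−1} = 5^{−1} = 9 (mod 11), so α_err = 8·9 = 72 ≡ 6 = α_1. Error position i = 1.
  Consistency check: S_2/S_1 = 4·7 = 28 ≡ 6 = α_err ✓ (single-error assumption holds).
Step 4: error magnitude e = S_0/v_1 = S_0·∏_{j≠1}(α_1 − α_j) = 5·5 = 25 ≡ 3 (mod 11).
Step 5: correct position 1: c_1 = r_1 − e = 3 − 3 ≡ 0 (mod 11). Hence c = [0, 6, 4, 8, 3].
  Check: interpolating c through the α_i gives m(x) = 9 + 4·x (degree < 2) with m(α_i) = c_i for every i, so c is indeed a codeword.


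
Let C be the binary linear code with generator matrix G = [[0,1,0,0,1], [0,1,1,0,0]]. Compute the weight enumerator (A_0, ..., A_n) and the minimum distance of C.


Weight distribution: A_0 = 1, A_2 = 3. Minimum distance d = 2.

Enumerate all 2^2 = 4 messages m ∈ F_2^2.
For each, compute codeword c = mG in F_2^5, then tally its weight.
  m = 00 → c = 00000, weight = 0.
  m = 10 → c = 01001, weight = 2.
  m = 01 → c = 01100, weight = 2.
  m = 11 → c = 00101, weight = 2.
Tally weights:
  weight 0: 1 codewords.
  weight 2: 3 codewords.
Minimum distance d = smallest w > 0 with A_w > 0 = 2.
Sanity: Σ A_w = 4 = 2^2 = 4 ✓.


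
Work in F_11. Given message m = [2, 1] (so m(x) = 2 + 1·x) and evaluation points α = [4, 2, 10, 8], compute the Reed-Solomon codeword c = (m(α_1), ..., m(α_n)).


c = [6, 4, 1, 10]

Message polynomial: m(x) = 2 + 1·x (mod 11).
For each evaluation point α_i, compute m(α_i) mod 11:
  α_1 = 4: Horner steps 1 → 6, so m(4) = 6.
  α_2 = 2: Horner steps 1 → 4, so m(2) = 4.
  α_3 = 10: Horner steps 1 → 1, so m(10) = 1.
  α_4 = 8: Horner steps 1 → 10, so m(8) = 10.
Codeword c = [6, 4, 1, 10] ∈ F_11^4.


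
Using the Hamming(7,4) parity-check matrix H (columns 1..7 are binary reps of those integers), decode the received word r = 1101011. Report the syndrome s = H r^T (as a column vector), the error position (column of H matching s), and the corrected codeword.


s = (1, 1, 0)^T, error position = 6, corrected codeword c = 1101001

Compute s = H r^T mod 2 one row at a time:
  s_1 = 1 + 0 + 1 + 1 = 3 ≡ 1 (mod 2).
  s_2 = 1 + 0 + 1 + 1 = 3 ≡ 1 (mod 2).
  s_3 = 1 + 0 + 0 + 1 = 2 ≡ 0 (mod 2).
s = (1, 1, 0)^T — this equals column 6 of H (binary 110), so error is at position 6.
Correct: flip bit 6 of r = 1101011 to get c = 1101001.


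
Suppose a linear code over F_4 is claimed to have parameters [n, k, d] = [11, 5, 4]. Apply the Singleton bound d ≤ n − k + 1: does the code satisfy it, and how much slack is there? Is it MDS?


Singleton RHS = n − k + 1 = 7, slack = 3, bound satisfied, not MDS.

Singleton bound: d ≤ n − k + 1.
Here n = 11, k = 5, so n − k + 1 = 7.
Given d = 4, check d ≤ 7: YES.
Slack = (n − k + 1) − d = 3.
The code is NOT MDS (slack = 3 > 0).
Description: the claimed parameters are [11, 5, 4]_4; such a code would be non-MDS.


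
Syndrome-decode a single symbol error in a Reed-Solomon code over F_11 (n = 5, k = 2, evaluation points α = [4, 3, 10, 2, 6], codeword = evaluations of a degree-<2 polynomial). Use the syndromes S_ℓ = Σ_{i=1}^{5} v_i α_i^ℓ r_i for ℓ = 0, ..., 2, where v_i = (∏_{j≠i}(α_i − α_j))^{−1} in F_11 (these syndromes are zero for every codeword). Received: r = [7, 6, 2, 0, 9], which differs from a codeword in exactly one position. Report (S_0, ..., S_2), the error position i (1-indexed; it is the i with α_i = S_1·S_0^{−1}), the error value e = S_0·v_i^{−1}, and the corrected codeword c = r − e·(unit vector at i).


S = (8, 5, 10), error at position 4, error magnitude e = 6, c = [7, 6, 2, 5, 9].

Step 1: column multipliers v_i = (∏_{j≠i}(α_i − α_j))^{−1} mod 11.
  i = 1 (α = 4): (4−3)(4−10)(4−2)(4−6) = 1·(−6)·2·(−2) = 24 ≡ 2, so v_1 = 2^{−1} = 6 (mod 11).
  i = 2 (α = 3): (3−4)(3−10)(3−2)(3−6) = (−1)·(−7)·1·(−3) = −21 ≡ 1, so v_2 = 1^{−1} = 1 (mod 11).
  i = 3 (α = 10): (10−4)(10−3)(10−2)(10−6) = 6·7·8·4 = 1344 ≡ 2, so v_3 = 2^{−1} = 6 (mod 11).
  i = 4 (α = 2): (2−4)(2−3)(2−10)(2−6) = (−2)·(−1)·(−8)·(−4) = 64 ≡ 9, so v_4 = 9^{−1} = 5 (mod 11).
  i = 5 (α = 6): (6−4)(6−3)(6−10)(6−2) = 2·3·(−4)·4 = −96 ≡ 3, so v_5 = 3^{−1} = 4 (mod 11).
  v = [6, 1, 6, 5, 4].
Step 2: syndromes of r = [7, 6, 2, 0, 9] (all sums mod 11).
  S_0 = Σ v_i r_i = 6·7 + 1·6 + 6·2 + 5·0 + 4·9 = 96 ≡ 8.
  S_1 = Σ v_i α_i r_i = 6·4·7 + 1·3·6 + 6·10·2 + 5·2·0 + 4·6·9 = 522 ≡ 5.
  α_i^2 mod 11 = [5, 9, 1, 4, 3].
  S_2 = Σ v_i α_i^2 r_i = 6·5·7 + 1·9·6 + 6·1·2 + 5·4·0 + 4·3·9 = 384 ≡ 10.
  S = (8, 5, 10) ≠ 0, so r is not a codeword (an error is present).
Step 3: locate the error. For a single error e at position i, S_ℓ = v_i·e·α_i^ℓ, so α_err = S_1/S_0.
  S_0^{−1} = 8^{−1} = 7 (mod 11), so α_err = 5·7 = 35 ≡ 2 = α_4. Error position i = 4.
  Consistency check: S_2/S_1 = 10·9 = 90 ≡ 2 = α_err ✓ (single-error assumption holds).
Step 4: error magnitude e = S_0/v_4 = S_0·∏_{j≠4}(α_4 − α_j) = 8·9 = 72 ≡ 6 (mod 11).
Step 5: correct position 4: c_4 = r_4 − e = 0 − 6 ≡ 5 (mod 11). Hence c = [7, 6, 2, 5, 9].
  Check: interpolating c through the α_i gives m(x) = 3 + 1·x (degree < 2) with m(α_i) = c_i for every i, so c is indeed a codeword.


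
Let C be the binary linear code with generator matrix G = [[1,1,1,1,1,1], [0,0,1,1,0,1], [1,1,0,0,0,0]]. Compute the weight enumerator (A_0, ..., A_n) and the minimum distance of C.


Weight distribution: A_0 = 1, A_1 = 1, A_2 = 1, A_3 = 2, A_4 = 1, A_5 = 1, A_6 = 1. Minimum distance d = 1.

Enumerate all 2^3 = 8 messages m ∈ F_2^3.
For each, compute codeword c = mG in F_2^6, then tally its weight.
  m = 000 → c = 000000, weight = 0.
  m = 100 → c = 111111, weight = 6.
  m = 010 → c = 001101, weight = 3.
  m = 110 → c = 110010, weight = 3.
  m = 001 → c = 110000, weight = 2.
  m = 101 → c = 001111, weight = 4.
  m = 011 → c = 111101, weight = 5.
  m = 111 → c = 000010, weight = 1.
Tally weights:
  weight 0: 1 codewords.
  weight 1: 1 codewords.
  weight 2: 1 codewords.
  weight 3: 2 codewords.
  weight 4: 1 codewords.
  weight 5: 1 codewords.
  weight 6: 1 codewords.
Minimum distance d = smallest w > 0 with A_w > 0 = 1.
Sanity: Σ A_w = 8 = 2^3 = 8 ✓.


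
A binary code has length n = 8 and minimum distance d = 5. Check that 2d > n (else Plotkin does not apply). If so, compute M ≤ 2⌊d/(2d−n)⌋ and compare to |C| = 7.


Plotkin bound M ≤ 4; given |C| = 7 > bound (violated).

Check applicability: 2d = 10, n = 8.
2d − n = 2 > 0, so Plotkin applies.
Compute d/(2d−n) = 5/2 ≈ 2.5000.
⌊d/(2d−n)⌋ = 2.
Plotkin bound: M ≤ 2·2 = 4.
Given |C| = 7, check: VIOLATED.
This |C| is above the Plotkin bound, so no binary code with n = 8, d = 5 and 7 codewords exists.


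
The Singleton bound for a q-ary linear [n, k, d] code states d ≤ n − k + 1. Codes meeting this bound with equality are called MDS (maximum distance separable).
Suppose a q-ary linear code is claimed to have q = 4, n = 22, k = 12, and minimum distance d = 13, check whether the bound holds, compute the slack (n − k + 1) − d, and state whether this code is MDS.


Singleton RHS = n − k + 1 = 11, slack = -2, bound violated (no such code; not MDS).

Singleton bound: d ≤ n − k + 1.
Here n = 22, k = 12, so n − k + 1 = 11.
Given d = 13, check d ≤ 11: NO.
Slack = (n − k + 1) − d = -2.
The slack is negative: d = 13 exceeds n − k + 1 = 11 by 2, so the Singleton bound is violated and no linear [22, 12, 13]_4 code can exist. In particular it is not MDS (MDS requires d = n − k + 1 exactly).
Description: the claimed parameters are [22, 12, 13]_4; such a code would be impossible (violates the Singleton bound).


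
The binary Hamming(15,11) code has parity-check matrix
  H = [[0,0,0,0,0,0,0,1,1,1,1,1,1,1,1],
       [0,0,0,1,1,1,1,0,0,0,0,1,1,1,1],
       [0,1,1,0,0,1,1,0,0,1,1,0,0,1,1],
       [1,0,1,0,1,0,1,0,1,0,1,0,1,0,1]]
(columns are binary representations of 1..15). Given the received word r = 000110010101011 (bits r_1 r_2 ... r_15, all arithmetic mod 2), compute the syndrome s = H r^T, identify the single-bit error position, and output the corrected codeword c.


s = (1, 1, 1, 0)^T, error position = 14, corrected codeword c = 000110010101001

Compute s = H r^T mod 2 one row at a time:
  s_1 = 1 + 0 + 1 + 0 + 1 + 0 + 1 + 1 = 5 ≡ 1 (mod 2).
  s_2 = 1 + 1 + 0 + 0 + 1 + 0 + 1 + 1 = 5 ≡ 1 (mod 2).
  s_3 = 0 + 0 + 0 + 0 + 1 + 0 + 1 + 1 = 3 ≡ 1 (mod 2).
  s_4 = 0 + 0 + 1 + 0 + 0 + 0 + 0 + 1 = 2 ≡ 0 (mod 2).
s = (1, 1, 1, 0)^T — this equals column 14 of H (binary 1110), so error is at position 14.
Correct: flip bit 14 of r = 000110010101011 to get c = 000110010101001.


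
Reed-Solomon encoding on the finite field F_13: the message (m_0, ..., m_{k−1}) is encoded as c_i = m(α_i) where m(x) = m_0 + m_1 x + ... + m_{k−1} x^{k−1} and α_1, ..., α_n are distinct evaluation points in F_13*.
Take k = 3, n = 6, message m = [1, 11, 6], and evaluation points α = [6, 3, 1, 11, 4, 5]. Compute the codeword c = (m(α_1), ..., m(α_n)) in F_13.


c = [10, 10, 5, 3, 11, 11]

Message polynomial: m(x) = 1 + 11·x + 6·x^2 (mod 13).
For each evaluation point α_i, compute m(α_i) mod 13:
  α_1 = 6: Horner steps 6 → 8 → 10, so m(6) = 10.
  α_2 = 3: Horner steps 6 → 3 → 10, so m(3) = 10.
  α_3 = 1: Horner steps 6 → 4 → 5, so m(1) = 5.
  α_4 = 11: Horner steps 6 → 12 → 3, so m(11) = 3.
  α_5 = 4: Horner steps 6 → 9 → 11, so m(4) = 11.
  α_6 = 5: Horner steps 6 → 2 → 11, so m(5) = 11.
Codeword c = [10, 10, 5, 3, 11, 11] ∈ F_13^6.


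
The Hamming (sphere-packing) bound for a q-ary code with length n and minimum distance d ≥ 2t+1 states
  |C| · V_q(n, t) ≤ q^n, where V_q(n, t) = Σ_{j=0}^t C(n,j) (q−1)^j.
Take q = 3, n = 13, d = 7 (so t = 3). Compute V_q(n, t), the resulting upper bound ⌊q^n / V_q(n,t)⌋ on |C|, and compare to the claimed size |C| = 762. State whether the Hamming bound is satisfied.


V_q(n, t) = 2627, q^n = 1594323, Hamming bound = 606, |C| = 762 > bound (violated).

Step 1: Compute V_q(n, t) = Σ_{j=0}^3 C(n, j) (q−1)^j.
  j = 0: C(13,0)·(2)^0 = 1·1 = 1.
  j = 1: C(13,1)·(2)^1 = 13·2 = 26.
  j = 2: C(13,2)·(2)^2 = 78·4 = 312.
  j = 3: C(13,3)·(2)^3 = 286·8 = 2288.
  V_q(n, t) = 1 + 26 + 312 + 2288 = 2627.
Step 2: q^n = 3^13 = 1594323.
Step 3: Hamming bound ⌊q^n / V_q(n,t)⌋ = ⌊1594323/2627⌋ = 606.
Step 4: Compare |C| = 762 to 606: violated.
The claimed |C| lies above the Hamming bound, so no 3-ary code of length 13 with d ≥ 7 can have 762 codewords.


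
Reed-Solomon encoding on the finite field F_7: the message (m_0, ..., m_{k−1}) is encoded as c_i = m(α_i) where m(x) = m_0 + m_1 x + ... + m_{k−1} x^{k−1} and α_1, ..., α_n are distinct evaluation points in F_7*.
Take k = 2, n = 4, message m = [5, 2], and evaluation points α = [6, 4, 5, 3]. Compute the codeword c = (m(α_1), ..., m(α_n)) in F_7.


c = [3, 6, 1, 4]

Message polynomial: m(x) = 5 + 2·x (mod 7).
For each evaluation point α_i, compute m(α_i) mod 7:
  α_1 = 6: Horner steps 2 → 3, so m(6) = 3.
  α_2 = 4: Horner steps 2 → 6, so m(4) = 6.
  α_3 = 5: Horner steps 2 → 1, so m(5) = 1.
  α_4 = 3: Horner steps 2 → 4, so m(3) = 4.
Codeword c = [3, 6, 1, 4] ∈ F_7^4.


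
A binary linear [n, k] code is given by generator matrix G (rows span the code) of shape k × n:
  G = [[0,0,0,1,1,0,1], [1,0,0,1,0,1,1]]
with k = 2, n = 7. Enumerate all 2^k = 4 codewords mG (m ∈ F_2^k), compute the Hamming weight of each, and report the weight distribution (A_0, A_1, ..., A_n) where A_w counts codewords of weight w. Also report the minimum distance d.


Weight distribution: A_0 = 1, A_3 = 2, A_4 = 1. Minimum distance d = 3.

Enumerate all 2^2 = 4 messages m ∈ F_2^2.
For each, compute codeword c = mG in F_2^7, then tally its weight.
  m = 00 → c = 0000000, weight = 0.
  m = 10 → c = 0001101, weight = 3.
  m = 01 → c = 1001011, weight = 4.
  m = 11 → c = 1000110, weight = 3.
Tally weights:
  weight 0: 1 codewords.
  weight 3: 2 codewords.
  weight 4: 1 codewords.
Minimum distance d = smallest w > 0 with A_w > 0 = 3.
Sanity: Σ A_w = 4 = 2^2 = 4 ✓.


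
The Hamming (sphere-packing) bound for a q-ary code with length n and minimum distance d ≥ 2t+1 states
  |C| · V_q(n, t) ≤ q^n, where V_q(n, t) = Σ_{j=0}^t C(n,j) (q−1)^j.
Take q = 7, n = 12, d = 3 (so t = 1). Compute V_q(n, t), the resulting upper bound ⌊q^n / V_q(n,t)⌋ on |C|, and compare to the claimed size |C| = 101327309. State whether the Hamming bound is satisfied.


V_q(n, t) = 73, q^n = 13841287201, Hamming bound = 189606673, |C| = 101327309 ≤ bound (satisfied).

Step 1: Compute V_q(n, t) = Σ_{j=0}^1 C(n, j) (q−1)^j.
  j = 0: C(12,0)·(6)^0 = 1·1 = 1.
  j = 1: C(12,1)·(6)^1 = 12·6 = 72.
  V_q(n, t) = 1 + 72 = 73.
Step 2: q^n = 7^12 = 13841287201.
Step 3: Hamming bound ⌊q^n / V_q(n,t)⌋ = ⌊13841287201/73⌋ = 189606673.
Step 4: Compare |C| = 101327309 to 189606673: satisfied.
The claimed |C| lies below the Hamming bound.


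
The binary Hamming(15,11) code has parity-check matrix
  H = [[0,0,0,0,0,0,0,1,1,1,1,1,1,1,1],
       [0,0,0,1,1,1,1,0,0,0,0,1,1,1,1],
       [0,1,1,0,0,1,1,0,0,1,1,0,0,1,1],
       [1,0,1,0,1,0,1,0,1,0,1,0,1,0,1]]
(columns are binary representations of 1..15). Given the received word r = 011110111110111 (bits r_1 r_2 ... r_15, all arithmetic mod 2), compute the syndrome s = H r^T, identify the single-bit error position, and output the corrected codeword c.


s = (1, 0, 1, 1)^T, error position = 11, corrected codeword c = 011110111100111

Compute s = H r^T mod 2 one row at a time:
  s_1 = 1 + 1 + 1 + 1 + 0 + 1 + 1 + 1 = 7 ≡ 1 (mod 2).
  s_2 = 1 + 1 + 0 + 1 + 0 + 1 + 1 + 1 = 6 ≡ 0 (mod 2).
  s_3 = 1 + 1 + 0 + 1 + 1 + 1 + 1 + 1 = 7 ≡ 1 (mod 2).
  s_4 = 0 + 1 + 1 + 1 + 1 + 1 + 1 + 1 = 7 ≡ 1 (mod 2).
s = (1, 0, 1, 1)^T — this equals column 11 of H (binary 1011), so error is at position 11.
Correct: flip bit 11 of r = 011110111110111 to get c = 011110111100111.


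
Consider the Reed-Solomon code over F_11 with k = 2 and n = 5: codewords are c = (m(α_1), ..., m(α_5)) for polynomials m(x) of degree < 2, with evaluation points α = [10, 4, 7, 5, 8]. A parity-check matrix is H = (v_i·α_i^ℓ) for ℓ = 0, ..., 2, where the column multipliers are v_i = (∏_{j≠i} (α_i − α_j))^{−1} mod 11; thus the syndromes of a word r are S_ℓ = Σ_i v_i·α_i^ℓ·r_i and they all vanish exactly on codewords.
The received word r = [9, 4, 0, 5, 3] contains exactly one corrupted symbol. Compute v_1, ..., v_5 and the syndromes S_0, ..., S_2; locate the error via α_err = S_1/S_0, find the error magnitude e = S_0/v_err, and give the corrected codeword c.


S = (4, 5, 9), error at position 2, error magnitude e = 2, c = [9, 2, 0, 5, 3].

Step 1: column multipliers v_i = (∏_{j≠i}(α_i − α_j))^{−1} mod 11.
  i = 1 (α = 10): (10−4)(10−7)(10−5)(10−8) = 6·3·5·2 = 180 ≡ 4, so v_1 = 4^{−1} = 3 (mod 11).
  i = 2 (α = 4): (4−10)(4−7)(4−5)(4−8) = (−6)·(−3)·(−1)·(−4) = 72 ≡ 6, so v_2 = 6^{−1} = 2 (mod 11).
  i = 3 (α = 7): (7−10)(7−4)(7−5)(7−8) = (−3)·3·2·(−1) = 18 ≡ 7, so v_3 = 7^{−1} = 8 (mod 11).
  i = 4 (α = 5): (5−10)(5−4)(5−7)(5−8) = (−5)·1·(−2)·(−3) = −30 ≡ 3, so v_4 = 3^{−1} = 4 (mod 11).
  i = 5 (α = 8): (8−10)(8−4)(8−7)(8−5) = (−2)·4·1·3 = −24 ≡ 9, so v_5 = 9^{−1} = 5 (mod 11).
  v = [3, 2, 8, 4, 5].
Step 2: syndromes of r = [9, 4, 0, 5, 3] (all sums mod 11).
  S_0 = Σ v_i r_i = 3·9 + 2·4 + 8·0 + 4·5 + 5·3 = 70 ≡ 4.
  S_1 = Σ v_i α_i r_i = 3·10·9 + 2·4·4 + 8·7·0 + 4·5·5 + 5·8·3 = 522 ≡ 5.
  α_i^2 mod 11 = [1, 5, 5, 3, 9].
  S_2 = Σ v_i α_i^2 r_i = 3·1·9 + 2·5·4 + 8·5·0 + 4·3·5 + 5·9·3 = 262 ≡ 9.
  S = (4, 5, 9) ≠ 0, so r is not a codeword (an error is present).
Step 3: locate the error. For a single error e at position i, S_ℓ = v_i·e·α_i^ℓ, so α_err = S_1/S_0.
  S_0^{−1} = 4^{−1} = 3 (mod 11), so α_err = 5·3 = 15 ≡ 4 = α_2. Error position i = 2.
  Consistency check: S_2/S_1 = 9·9 = 81 ≡ 4 = α_err ✓ (single-error assumption holds).
Step 4: error magnitude e = S_0/v_2 = S_0·∏_{j≠2}(α_2 − α_j) = 4·6 = 24 ≡ 2 (mod 11).
Step 5: correct position 2: c_2 = r_2 − e = 4 − 2 ≡ 2 (mod 11). Hence c = [9, 2, 0, 5, 3].
  Check: interpolating c through the α_i gives m(x) = 1 + 3·x (degree < 2) with m(α_i) = c_i for every i, so c is indeed a codeword.


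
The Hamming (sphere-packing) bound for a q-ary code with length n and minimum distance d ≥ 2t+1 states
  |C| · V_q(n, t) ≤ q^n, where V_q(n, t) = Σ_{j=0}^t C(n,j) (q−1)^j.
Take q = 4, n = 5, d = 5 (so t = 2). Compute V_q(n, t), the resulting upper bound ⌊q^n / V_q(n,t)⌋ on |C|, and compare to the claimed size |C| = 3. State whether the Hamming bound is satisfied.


V_q(n, t) = 106, q^n = 1024, Hamming bound = 9, |C| = 3 ≤ bound (satisfied).

Step 1: Compute V_q(n, t) = Σ_{j=0}^2 C(n, j) (q−1)^j.
  j = 0: C(5,0)·(3)^0 = 1·1 = 1.
  j = 1: C(5,1)·(3)^1 = 5·3 = 15.
  j = 2: C(5,2)·(3)^2 = 10·9 = 90.
  V_q(n, t) = 1 + 15 + 90 = 106.
Step 2: q^n = 4^5 = 1024.
Step 3: Hamming bound ⌊q^n / V_q(n,t)⌋ = ⌊1024/106⌋ = 9.
Step 4: Compare |C| = 3 to 9: satisfied.
The claimed |C| lies below the Hamming bound.


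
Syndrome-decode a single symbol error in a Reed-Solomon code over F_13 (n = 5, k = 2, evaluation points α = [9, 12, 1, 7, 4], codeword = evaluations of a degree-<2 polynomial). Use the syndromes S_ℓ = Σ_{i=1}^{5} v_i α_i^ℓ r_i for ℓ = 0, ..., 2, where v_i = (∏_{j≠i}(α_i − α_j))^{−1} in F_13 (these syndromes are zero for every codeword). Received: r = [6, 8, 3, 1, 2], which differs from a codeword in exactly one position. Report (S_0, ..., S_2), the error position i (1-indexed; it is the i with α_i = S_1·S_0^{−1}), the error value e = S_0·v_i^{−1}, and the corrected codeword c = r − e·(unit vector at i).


S = (7, 11, 8), error at position 1, error magnitude e = 10, c = [9, 8, 3, 1, 2].

Step 1: column multipliers v_i = (∏_{j≠i}(α_i − α_j))^{−1} mod 13.
  i = 1 (α = 9): (9−12)(9−1)(9−7)(9−4) = (−3)·8·2·5 = −240 ≡ 7, so v_1 = 7^{−1} = 2 (mod 13).
  i = 2 (α = 12): (12−9)(12−1)(12−7)(12−4) = 3·11·5·8 = 1320 ≡ 7, so v_2 = 7^{−1} = 2 (mod 13).
  i = 3 (α = 1): (1−9)(1−12)(1−7)(1−4) = (−8)·(−11)·(−6)·(−3) = 1584 ≡ 11, so v_3 = 11^{−1} = 6 (mod 13).
  i = 4 (α = 7): (7−9)(7−12)(7−1)(7−4) = (−2)·(−5)·6·3 = 180 ≡ 11, so v_4 = 11^{−1} = 6 (mod 13).
  i = 5 (α = 4): (4−9)(4−12)(4−1)(4−7) = (−5)·(−8)·3·(−3) = −360 ≡ 4, so v_5 = 4^{−1} = 10 (mod 13).
  v = [2, 2, 6, 6, 10].
Step 2: syndromes of r = [6, 8, 3, 1, 2] (all sums mod 13).
  S_0 = Σ v_i r_i = 2·6 + 2·8 + 6·3 + 6·1 + 10·2 = 72 ≡ 7.
  S_1 = Σ v_i α_i r_i = 2·9·6 + 2·12·8 + 6·1·3 + 6·7·1 + 10·4·2 = 440 ≡ 11.
  α_i^2 mod 13 = [3, 1, 1, 10, 3].
  S_2 = Σ v_i α_i^2 r_i = 2·3·6 + 2·1·8 + 6·1·3 + 6·10·1 + 10·3·2 = 190 ≡ 8.
  S = (7, 11, 8) ≠ 0, so r is not a codeword (an error is present).
Step 3: locate the error. For a single error e at position i, S_ℓ = v_i·e·α_i^ℓ, so α_err = S_1/S_0.
  S_0^{−1} = 7^{−1} = 2 (mod 13), so α_err = 11·2 = 22 ≡ 9 = α_1. Error position i = 1.
  Consistency check: S_2/S_1 = 8·6 = 48 ≡ 9 = α_err ✓ (single-error assumption holds).
Step 4: error magnitude e = S_0/v_1 = S_0·∏_{j≠1}(α_1 − α_j) = 7·7 = 49 ≡ 10 (mod 13).
Step 5: correct position 1: c_1 = r_1 − e = 6 − 10 ≡ 9 (mod 13). Hence c = [9, 8, 3, 1, 2].
  Check: interpolating c through the α_i gives m(x) = 12 + 4·x (degree < 2) with m(α_i) = c_i for every i, so c is indeed a codeword.


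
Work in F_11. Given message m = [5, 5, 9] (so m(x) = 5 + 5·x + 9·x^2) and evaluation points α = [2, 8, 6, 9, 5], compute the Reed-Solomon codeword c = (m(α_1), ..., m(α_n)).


c = [7, 5, 7, 9, 2]

Message polynomial: m(x) = 5 + 5·x + 9·x^2 (mod 11).
For each evaluation point α_i, compute m(α_i) mod 11:
  α_1 = 2: Horner steps 9 → 1 → 7, so m(2) = 7.
  α_2 = 8: Horner steps 9 → 0 → 5, so m(8) = 5.
  α_3 = 6: Horner steps 9 → 4 → 7, so m(6) = 7.
  α_4 = 9: Horner steps 9 → 9 → 9, so m(9) = 9.
  α_5 = 5: Horner steps 9 → 6 → 2, so m(5) = 2.
Codeword c = [7, 5, 7, 9, 2] ∈ F_11^5.


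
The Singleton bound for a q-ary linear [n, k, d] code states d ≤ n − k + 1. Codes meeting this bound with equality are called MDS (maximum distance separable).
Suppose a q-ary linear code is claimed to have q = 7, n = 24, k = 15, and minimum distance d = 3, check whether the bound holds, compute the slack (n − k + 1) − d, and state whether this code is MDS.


Singleton RHS = n − k + 1 = 10, slack = 7, bound satisfied, not MDS.

Singleton bound: d ≤ n − k + 1.
Here n = 24, k = 15, so n − k + 1 = 10.
Given d = 3, check d ≤ 10: YES.
Slack = (n − k + 1) − d = 7.
The code is NOT MDS (slack = 7 > 0).
Description: the claimed parameters are [24, 15, 3]_7; such a code would be non-MDS.


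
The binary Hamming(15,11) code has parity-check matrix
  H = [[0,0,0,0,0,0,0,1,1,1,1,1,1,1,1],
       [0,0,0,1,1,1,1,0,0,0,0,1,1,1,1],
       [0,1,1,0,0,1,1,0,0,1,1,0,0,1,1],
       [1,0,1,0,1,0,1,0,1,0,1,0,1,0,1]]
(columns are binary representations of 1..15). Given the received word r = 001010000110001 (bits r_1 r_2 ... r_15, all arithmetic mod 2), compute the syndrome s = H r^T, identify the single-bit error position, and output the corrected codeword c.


s = (1, 0, 0, 0)^T, error position = 8, corrected codeword c = 001010010110001

Compute s = H r^T mod 2 one row at a time:
  s_1 = 0 + 0 + 1 + 1 + 0 + 0 + 0 + 1 = 3 ≡ 1 (mod 2).
  s_2 = 0 + 1 + 0 + 0 + 0 + 0 + 0 + 1 = 2 ≡ 0 (mod 2).
  s_3 = 0 + 1 + 0 + 0 + 1 + 1 + 0 + 1 = 4 ≡ 0 (mod 2).
  s_4 = 0 + 1 + 1 + 0 + 0 + 1 + 0 + 1 = 4 ≡ 0 (mod 2).
s = (1, 0, 0, 0)^T — this equals column 8 of H (binary 1000), so error is at position 8.
Correct: flip bit 8 of r = 001010000110001 to get c = 001010010110001.
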